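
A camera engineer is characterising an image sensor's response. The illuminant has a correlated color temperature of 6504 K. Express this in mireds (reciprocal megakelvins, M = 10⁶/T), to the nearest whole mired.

M = 10⁶ / 6504 = 153.752 → 154 mireds.

154 mireds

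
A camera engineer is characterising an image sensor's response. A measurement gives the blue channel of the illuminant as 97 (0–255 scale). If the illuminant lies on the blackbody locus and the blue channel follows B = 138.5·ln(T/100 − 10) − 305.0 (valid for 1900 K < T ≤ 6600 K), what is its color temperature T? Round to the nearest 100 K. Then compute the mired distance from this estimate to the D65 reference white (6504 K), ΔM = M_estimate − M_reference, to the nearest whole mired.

ln(t − 10) = (97 + 305.0) / 138.5 = 2.9025.
t − 10 = e^2.9025 = 18.220, so t = 28.220.
T = 100·t = 2822 K → 2800 K to the nearest 100 K.
M_estimate = 10⁶/2800 = 357.14; M_reference = 10⁶/6504 = 153.75.
ΔM = 357.14 − 153.75 = 203.39 → +203 mireds.

+203 mireds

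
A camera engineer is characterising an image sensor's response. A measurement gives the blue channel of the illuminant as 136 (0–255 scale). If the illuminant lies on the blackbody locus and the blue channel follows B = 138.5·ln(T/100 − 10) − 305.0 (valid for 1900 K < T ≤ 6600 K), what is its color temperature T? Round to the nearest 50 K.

3400 K

ln(t − 10) = (136 + 305.0) / 138.5 = 3.1841.
t − 10 = e^3.1841 = 24.146, so t = 34.146.
T = 100·t = 3415 K → 3400 K to the nearest 50 K.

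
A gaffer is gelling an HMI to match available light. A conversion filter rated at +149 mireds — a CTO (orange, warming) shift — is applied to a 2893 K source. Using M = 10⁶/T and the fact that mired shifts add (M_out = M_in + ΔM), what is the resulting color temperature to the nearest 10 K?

M_in = 10⁶/2893 = 345.66 mireds.
M_out = 345.66 + (+149) = 494.66 mireds.
T_out = 10⁶/494.66 = 2021.6 K → 2020 K.

2020 K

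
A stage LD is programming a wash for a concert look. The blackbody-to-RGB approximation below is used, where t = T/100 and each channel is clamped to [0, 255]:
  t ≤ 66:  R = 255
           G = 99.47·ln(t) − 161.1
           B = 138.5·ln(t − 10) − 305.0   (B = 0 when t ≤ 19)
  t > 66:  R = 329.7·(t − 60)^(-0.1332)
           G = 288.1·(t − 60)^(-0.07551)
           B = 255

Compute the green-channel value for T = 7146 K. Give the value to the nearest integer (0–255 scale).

240

t = 7146/100 = 71.46; the t > 66 branch applies.
G = 288.1·(71.46 − 60)^(-0.07551) = 288.1·11.46^(-0.07551) = 288.1·0.83180 = 239.643.
Rounded: 240.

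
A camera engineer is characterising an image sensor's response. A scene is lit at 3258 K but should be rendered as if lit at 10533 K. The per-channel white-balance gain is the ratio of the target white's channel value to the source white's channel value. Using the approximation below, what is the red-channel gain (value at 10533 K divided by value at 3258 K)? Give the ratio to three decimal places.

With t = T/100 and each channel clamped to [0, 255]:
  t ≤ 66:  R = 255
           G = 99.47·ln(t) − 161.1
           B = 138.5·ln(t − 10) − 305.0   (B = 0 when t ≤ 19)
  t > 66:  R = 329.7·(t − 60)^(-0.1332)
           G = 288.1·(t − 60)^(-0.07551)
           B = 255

At 3258 K (t = 32.58):
  R = 255 by definition for t ≤ 66.
At 10533 K (t = 105.33):
  R = 329.7·(105.33 − 60)^(-0.1332) = 329.7·45.33^(-0.1332) = 329.7·0.60169 = 198.376.
Gain = 198.376 / 255.000 = 0.7779 → 0.778.

0.778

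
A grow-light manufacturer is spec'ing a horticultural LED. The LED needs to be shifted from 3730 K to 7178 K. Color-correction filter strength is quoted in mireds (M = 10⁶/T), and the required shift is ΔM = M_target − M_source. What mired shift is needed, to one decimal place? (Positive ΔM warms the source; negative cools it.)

M_source = 10⁶/3730 = 268.097; M_target = 10⁶/7178 = 139.315.
ΔM = 139.315 − 268.097 = -128.782 → -128.8 mireds, a cooling shift.

-128.8 mireds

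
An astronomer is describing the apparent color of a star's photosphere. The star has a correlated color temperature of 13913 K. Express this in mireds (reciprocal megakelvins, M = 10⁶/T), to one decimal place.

M = 10⁶ / 13913 = 71.875 → 71.9 mireds.

71.9 mireds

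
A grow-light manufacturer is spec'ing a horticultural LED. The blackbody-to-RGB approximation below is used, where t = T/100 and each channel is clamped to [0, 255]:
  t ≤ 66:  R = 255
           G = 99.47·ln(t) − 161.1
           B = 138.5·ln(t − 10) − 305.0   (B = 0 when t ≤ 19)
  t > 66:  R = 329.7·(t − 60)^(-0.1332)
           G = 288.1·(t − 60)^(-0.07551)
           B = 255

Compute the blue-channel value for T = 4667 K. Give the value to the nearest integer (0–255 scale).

t = 4667/100 = 46.67; the t ≤ 66 branch applies.
B = 138.5·ln(46.67 − 10) − 305.0 = 138.5·ln 36.67 − 305.0 = 138.5·3.6020 − 305.0 = 193.871.
Rounded: 194.

194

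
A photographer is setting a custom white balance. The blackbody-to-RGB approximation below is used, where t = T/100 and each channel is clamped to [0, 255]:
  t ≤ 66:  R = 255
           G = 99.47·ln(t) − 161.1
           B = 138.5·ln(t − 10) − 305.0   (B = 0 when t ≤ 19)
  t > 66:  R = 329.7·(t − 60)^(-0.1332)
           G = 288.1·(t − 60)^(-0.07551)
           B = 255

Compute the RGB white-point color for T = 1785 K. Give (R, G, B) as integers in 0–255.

(255, 126, 0)

t = 1785/100 = 17.85; the t ≤ 66 branch applies.
R = 255 by definition for t ≤ 66.
G = 99.47·ln 17.85 − 161.1 = 99.47·2.8820 − 161.1 = 125.573.
t = 17.85 ≤ 19, so B = 0.
Rounded: (255, 126, 0).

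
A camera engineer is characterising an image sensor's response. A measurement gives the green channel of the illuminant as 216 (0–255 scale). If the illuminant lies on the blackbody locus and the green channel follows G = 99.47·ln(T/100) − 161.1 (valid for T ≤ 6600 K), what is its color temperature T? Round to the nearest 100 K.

ln t = (216 + 161.1) / 99.47 = 3.7911.
t = e^3.7911 = 44.305.
T = 100·t = 4430 K → 4400 K to the nearest 100 K.

4400 K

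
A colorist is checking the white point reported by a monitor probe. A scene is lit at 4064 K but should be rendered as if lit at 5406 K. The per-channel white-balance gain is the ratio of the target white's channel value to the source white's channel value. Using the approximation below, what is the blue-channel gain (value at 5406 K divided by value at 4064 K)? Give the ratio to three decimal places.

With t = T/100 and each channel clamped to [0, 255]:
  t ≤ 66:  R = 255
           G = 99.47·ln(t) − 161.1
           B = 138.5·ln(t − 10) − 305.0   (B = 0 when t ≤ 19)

1.298

At 4064 K (t = 40.64):
  B = 138.5·ln(40.64 − 10) − 305.0 = 138.5·ln 30.64 − 305.0 = 138.5·3.4223 − 305.0 = 168.989.
At 5406 K (t = 54.06):
  B = 138.5·ln(54.06 − 10) − 305.0 = 138.5·ln 44.06 − 305.0 = 138.5·3.7856 − 305.0 = 219.299.
Gain = 219.299 / 168.989 = 1.2977 → 1.298.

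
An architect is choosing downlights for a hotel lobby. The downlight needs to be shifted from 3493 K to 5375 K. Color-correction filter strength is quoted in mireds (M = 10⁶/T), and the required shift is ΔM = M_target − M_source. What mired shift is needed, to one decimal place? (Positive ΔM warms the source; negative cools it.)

-100.2 mireds

M_source = 10⁶/3493 = 286.287; M_target = 10⁶/5375 = 186.047.
ΔM = 186.047 − 286.287 = -100.240 → -100.2 mireds, a cooling shift.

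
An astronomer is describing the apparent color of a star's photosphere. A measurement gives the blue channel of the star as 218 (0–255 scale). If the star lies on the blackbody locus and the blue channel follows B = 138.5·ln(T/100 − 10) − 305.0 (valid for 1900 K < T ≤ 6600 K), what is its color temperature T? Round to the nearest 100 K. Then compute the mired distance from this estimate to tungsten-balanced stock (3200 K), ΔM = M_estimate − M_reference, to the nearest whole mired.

-127 mireds

ln(t − 10) = (218 + 305.0) / 138.5 = 3.7762.
t − 10 = e^3.7762 = 43.649, so t = 53.649.
T = 100·t = 5365 K → 5400 K to the nearest 100 K.
M_estimate = 10⁶/5400 = 185.19; M_reference = 10⁶/3200 = 312.50.
ΔM = 185.19 − 312.50 = -127.31 → -127 mireds.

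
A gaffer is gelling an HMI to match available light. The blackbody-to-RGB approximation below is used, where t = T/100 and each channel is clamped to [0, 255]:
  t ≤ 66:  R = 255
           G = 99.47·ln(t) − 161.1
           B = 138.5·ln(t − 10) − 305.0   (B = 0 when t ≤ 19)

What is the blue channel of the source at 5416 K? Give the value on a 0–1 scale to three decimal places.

0.861

t = 5416/100 = 54.16; the t ≤ 66 branch applies.
B = 138.5·ln(54.16 − 10) − 305.0 = 138.5·ln 44.16 − 305.0 = 138.5·3.7878 − 305.0 = 219.613.
On a 0–1 scale: 219.613/255 = 0.8612 → 0.861.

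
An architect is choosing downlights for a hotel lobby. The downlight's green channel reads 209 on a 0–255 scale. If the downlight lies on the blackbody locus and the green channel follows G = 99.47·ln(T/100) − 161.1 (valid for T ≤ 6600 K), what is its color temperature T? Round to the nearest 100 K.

ln t = (209 + 161.1) / 99.47 = 3.7207.
t = e^3.7207 = 41.294.
T = 100·t = 4129 K → 4100 K to the nearest 100 K.

4100 K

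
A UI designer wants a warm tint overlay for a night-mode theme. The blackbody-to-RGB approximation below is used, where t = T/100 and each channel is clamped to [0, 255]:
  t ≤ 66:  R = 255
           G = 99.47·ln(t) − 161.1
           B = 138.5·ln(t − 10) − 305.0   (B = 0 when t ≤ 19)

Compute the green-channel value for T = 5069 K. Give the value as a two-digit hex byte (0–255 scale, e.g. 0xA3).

t = 5069/100 = 50.69; the t ≤ 66 branch applies.
G = 99.47·ln 50.69 − 161.1 = 99.47·3.9257 − 161.1 = 229.392.
Rounded: 229; in hex, 0xE5.

0xE5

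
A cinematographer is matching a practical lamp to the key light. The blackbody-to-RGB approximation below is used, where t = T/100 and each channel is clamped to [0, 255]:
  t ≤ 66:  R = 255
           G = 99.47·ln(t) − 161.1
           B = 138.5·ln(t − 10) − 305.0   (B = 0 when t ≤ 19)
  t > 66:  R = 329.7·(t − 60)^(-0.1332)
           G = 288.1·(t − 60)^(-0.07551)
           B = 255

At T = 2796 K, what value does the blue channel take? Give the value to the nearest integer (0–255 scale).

t = 2796/100 = 27.96; the t ≤ 66 branch applies.
B = 138.5·ln(27.96 − 10) − 305.0 = 138.5·ln 17.96 − 305.0 = 138.5·2.8881 − 305.0 = 95.008.
Rounded: 95.

95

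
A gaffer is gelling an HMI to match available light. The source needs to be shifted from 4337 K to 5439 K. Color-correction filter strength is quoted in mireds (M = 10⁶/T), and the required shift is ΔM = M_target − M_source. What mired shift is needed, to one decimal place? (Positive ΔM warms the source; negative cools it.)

M_source = 10⁶/4337 = 230.574; M_target = 10⁶/5439 = 183.857.
ΔM = 183.857 − 230.574 = -46.717 → -46.7 mireds, a cooling shift.

-46.7 mireds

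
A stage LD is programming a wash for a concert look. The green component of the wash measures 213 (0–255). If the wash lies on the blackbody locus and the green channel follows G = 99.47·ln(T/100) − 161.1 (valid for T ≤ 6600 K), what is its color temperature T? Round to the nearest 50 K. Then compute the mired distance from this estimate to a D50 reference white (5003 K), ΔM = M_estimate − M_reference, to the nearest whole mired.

ln t = (213 + 161.1) / 99.47 = 3.7609.
t = e^3.7609 = 42.989.
T = 100·t = 4299 K → 4300 K to the nearest 50 K.
M_estimate = 10⁶/4300 = 232.56; M_reference = 10⁶/5003 = 199.88.
ΔM = 232.56 − 199.88 = 32.68 → +33 mireds.

+33 mireds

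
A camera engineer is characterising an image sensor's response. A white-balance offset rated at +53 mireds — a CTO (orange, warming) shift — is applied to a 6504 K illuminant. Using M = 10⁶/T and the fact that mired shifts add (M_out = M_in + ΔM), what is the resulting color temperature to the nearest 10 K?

M_in = 10⁶/6504 = 153.75 mireds.
M_out = 153.75 + (+53) = 206.75 mireds.
T_out = 10⁶/206.75 = 4836.7 K → 4840 K.

4840 K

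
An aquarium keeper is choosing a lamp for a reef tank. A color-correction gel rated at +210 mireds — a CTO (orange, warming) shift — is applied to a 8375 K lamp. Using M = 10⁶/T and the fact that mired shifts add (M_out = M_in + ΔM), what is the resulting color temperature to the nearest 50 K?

M_in = 10⁶/8375 = 119.40 mireds.
M_out = 119.40 + (+210) = 329.40 mireds.
T_out = 10⁶/329.40 = 3035.8 K → 3050 K.

3050 K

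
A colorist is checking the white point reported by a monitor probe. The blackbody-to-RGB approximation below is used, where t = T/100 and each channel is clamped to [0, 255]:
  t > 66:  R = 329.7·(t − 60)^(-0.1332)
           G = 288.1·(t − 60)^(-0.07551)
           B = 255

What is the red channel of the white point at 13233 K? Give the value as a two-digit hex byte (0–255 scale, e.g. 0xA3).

t = 13233/100 = 132.33; the t > 66 branch applies.
R = 329.7·(132.33 − 60)^(-0.1332) = 329.7·72.33^(-0.1332) = 329.7·0.56538 = 186.405.
Rounded: 186; in hex, 0xBA.

0xBA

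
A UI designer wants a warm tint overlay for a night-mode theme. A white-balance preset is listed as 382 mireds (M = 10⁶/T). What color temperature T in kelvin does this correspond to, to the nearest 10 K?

T = 10⁶ / 382 = 2617.80 K → 2620 K.

2620 K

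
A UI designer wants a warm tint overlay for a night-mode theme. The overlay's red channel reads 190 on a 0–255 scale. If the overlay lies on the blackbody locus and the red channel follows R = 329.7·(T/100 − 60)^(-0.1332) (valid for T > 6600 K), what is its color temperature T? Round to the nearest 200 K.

12200 K

(t − 60)^(-0.1332) = 190/329.7 = 0.57628.
t − 60 = 0.57628^(1/-0.1332) = 0.57628^(-7.508) = 62.667, so t = 122.667.
T = 100·t = 12267 K → 12200 K to the nearest 200 K.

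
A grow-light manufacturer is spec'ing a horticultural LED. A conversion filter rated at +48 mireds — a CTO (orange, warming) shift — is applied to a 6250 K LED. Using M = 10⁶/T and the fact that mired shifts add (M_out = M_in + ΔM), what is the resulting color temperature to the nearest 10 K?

M_in = 10⁶/6250 = 160.00 mireds.
M_out = 160.00 + (+48) = 208.00 mireds.
T_out = 10⁶/208.00 = 4807.7 K → 4810 K.

4810 K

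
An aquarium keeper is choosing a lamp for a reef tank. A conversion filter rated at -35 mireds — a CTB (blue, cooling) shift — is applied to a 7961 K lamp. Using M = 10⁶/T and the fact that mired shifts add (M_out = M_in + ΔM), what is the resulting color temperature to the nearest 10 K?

M_in = 10⁶/7961 = 125.61 mireds.
M_out = 125.61 + (-35) = 90.61 mireds.
T_out = 10⁶/90.61 = 11036.0 K → 11040 K.

11040 K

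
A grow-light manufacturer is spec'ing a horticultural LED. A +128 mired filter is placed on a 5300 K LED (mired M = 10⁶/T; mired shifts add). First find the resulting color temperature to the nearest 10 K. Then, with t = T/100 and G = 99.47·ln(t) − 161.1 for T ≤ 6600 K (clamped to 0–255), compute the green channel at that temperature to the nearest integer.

M_in = 10⁶/5300 = 188.68; M_out = 188.68 + (+128) = 316.68.
T_out = 10⁶/316.68 = 3157.8 K → 3160 K; t = 31.6.
G = 99.47·ln 31.6 − 161.1 = 99.47·3.4532 − 161.1 = 182.386.
Rounded: 182.

182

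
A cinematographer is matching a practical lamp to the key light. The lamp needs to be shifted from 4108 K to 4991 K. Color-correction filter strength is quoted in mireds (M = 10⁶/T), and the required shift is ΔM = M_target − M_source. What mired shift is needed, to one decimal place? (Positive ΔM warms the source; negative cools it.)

-43.1 mireds

M_source = 10⁶/4108 = 243.427; M_target = 10⁶/4991 = 200.361.
ΔM = 200.361 − 243.427 = -43.067 → -43.1 mireds, a cooling shift.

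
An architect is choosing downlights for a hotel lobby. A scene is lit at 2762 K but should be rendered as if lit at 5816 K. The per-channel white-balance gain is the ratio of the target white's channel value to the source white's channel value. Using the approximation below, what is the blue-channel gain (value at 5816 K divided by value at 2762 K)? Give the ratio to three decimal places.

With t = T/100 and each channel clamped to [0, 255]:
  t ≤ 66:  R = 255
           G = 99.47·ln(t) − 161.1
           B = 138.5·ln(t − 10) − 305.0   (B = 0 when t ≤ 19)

At 2762 K (t = 27.62):
  B = 138.5·ln(27.62 − 10) − 305.0 = 138.5·ln 17.62 − 305.0 = 138.5·2.8690 − 305.0 = 92.361.
At 5816 K (t = 58.16):
  B = 138.5·ln(58.16 − 10) − 305.0 = 138.5·ln 48.16 − 305.0 = 138.5·3.8745 − 305.0 = 231.622.
Gain = 231.622 / 92.361 = 2.5078 → 2.508.

2.508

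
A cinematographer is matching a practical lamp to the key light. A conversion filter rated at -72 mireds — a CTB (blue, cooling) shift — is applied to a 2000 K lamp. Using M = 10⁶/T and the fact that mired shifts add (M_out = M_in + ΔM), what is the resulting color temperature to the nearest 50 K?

2350 K

M_in = 10⁶/2000 = 500.00 mireds.
M_out = 500.00 + (-72) = 428.00 mireds.
T_out = 10⁶/428.00 = 2336.4 K → 2350 K.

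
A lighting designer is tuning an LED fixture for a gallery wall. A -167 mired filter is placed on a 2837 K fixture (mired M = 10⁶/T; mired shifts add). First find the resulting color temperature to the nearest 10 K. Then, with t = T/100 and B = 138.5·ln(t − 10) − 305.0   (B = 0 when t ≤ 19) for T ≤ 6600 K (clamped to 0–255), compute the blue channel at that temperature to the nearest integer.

M_in = 10⁶/2837 = 352.49; M_out = 352.49 + (-167) = 185.49.
T_out = 10⁶/185.49 = 5391.3 K → 5390 K; t = 53.9.
B = 138.5·ln(53.9 − 10) − 305.0 = 138.5·ln 43.9 − 305.0 = 138.5·3.7819 − 305.0 = 218.795.
Rounded: 219.

219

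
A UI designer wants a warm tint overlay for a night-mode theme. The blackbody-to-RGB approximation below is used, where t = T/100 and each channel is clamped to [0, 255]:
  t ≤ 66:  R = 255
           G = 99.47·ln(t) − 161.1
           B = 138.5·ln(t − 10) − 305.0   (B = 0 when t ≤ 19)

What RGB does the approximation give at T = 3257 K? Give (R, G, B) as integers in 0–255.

(255, 185, 127)

t = 3257/100 = 32.57; the t ≤ 66 branch applies.
R = 255 by definition for t ≤ 66.
G = 99.47·ln 32.57 − 161.1 = 99.47·3.4834 − 161.1 = 185.393.
B = 138.5·ln(32.57 − 10) − 305.0 = 138.5·ln 22.57 − 305.0 = 138.5·3.1166 − 305.0 = 126.652.
Rounded: (255, 185, 127).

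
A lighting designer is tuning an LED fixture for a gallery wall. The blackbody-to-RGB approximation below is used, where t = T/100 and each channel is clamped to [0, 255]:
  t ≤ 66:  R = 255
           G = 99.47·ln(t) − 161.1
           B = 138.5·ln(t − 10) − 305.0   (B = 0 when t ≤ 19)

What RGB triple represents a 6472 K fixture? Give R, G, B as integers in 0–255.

R=255, G=254, B=249

t = 6472/100 = 64.72; the t ≤ 66 branch applies.
R = 255 by definition for t ≤ 66.
G = 99.47·ln 64.72 − 161.1 = 99.47·4.1701 − 161.1 = 253.697.
B = 138.5·ln(64.72 − 10) − 305.0 = 138.5·ln 54.72 − 305.0 = 138.5·4.0022 − 305.0 = 249.309.
Rounded: (255, 254, 249).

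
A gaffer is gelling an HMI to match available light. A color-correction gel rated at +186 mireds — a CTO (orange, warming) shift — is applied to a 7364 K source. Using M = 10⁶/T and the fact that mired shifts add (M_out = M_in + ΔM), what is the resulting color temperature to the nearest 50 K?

3100 K

M_in = 10⁶/7364 = 135.80 mireds.
M_out = 135.80 + (+186) = 321.80 mireds.
T_out = 10⁶/321.80 = 3107.6 K → 3100 K.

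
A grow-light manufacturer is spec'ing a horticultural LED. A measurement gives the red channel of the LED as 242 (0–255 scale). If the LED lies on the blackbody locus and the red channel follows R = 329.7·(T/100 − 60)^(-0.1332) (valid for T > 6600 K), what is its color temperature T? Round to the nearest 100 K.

(t − 60)^(-0.1332) = 242/329.7 = 0.73400.
t − 60 = 0.73400^(1/-0.1332) = 0.73400^(-7.508) = 10.193, so t = 70.193.
T = 100·t = 7019 K → 7000 K to the nearest 100 K.

7000 K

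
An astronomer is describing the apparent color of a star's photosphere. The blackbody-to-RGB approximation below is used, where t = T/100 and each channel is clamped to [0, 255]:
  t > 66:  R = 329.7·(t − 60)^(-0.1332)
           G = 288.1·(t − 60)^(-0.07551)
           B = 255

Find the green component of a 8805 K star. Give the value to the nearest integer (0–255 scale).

t = 8805/100 = 88.05; the t > 66 branch applies.
G = 288.1·(88.05 − 60)^(-0.07551) = 288.1·28.05^(-0.07551) = 288.1·0.77744 = 223.980.
Rounded: 224.

224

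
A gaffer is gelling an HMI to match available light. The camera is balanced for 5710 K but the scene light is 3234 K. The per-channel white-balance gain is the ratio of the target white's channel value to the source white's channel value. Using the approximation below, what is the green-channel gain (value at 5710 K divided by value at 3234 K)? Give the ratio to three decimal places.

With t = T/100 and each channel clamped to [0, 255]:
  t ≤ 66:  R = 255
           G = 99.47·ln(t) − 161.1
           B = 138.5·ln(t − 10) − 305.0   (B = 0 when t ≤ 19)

At 3234 K (t = 32.34):
  G = 99.47·ln 32.34 − 161.1 = 99.47·3.4763 − 161.1 = 184.688.
At 5710 K (t = 57.1):
  G = 99.47·ln 57.1 − 161.1 = 99.47·4.0448 − 161.1 = 241.237.
Gain = 241.237 / 184.688 = 1.3062 → 1.306.

1.306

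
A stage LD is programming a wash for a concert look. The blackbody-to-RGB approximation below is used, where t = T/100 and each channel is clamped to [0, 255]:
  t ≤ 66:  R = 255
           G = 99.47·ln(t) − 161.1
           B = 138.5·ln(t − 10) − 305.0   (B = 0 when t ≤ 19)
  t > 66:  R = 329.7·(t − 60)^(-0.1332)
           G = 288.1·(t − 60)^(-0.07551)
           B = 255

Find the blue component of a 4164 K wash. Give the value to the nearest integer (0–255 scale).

t = 4164/100 = 41.64; the t ≤ 66 branch applies.
B = 138.5·ln(41.64 − 10) − 305.0 = 138.5·ln 31.64 − 305.0 = 138.5·3.4544 − 305.0 = 173.437.
Rounded: 173.

173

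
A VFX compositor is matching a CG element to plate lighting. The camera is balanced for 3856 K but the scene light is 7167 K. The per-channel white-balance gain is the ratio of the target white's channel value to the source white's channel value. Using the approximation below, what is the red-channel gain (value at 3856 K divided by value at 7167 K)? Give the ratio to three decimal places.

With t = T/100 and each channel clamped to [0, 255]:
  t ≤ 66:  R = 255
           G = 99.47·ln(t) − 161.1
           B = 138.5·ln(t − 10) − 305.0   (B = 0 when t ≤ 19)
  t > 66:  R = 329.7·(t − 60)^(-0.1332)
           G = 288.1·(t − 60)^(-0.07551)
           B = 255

At 7167 K (t = 71.67):
  R = 329.7·(71.67 − 60)^(-0.1332) = 329.7·11.67^(-0.1332) = 329.7·0.72089 = 237.676.
At 3856 K (t = 38.56):
  R = 255 by definition for t ≤ 66.
Gain = 255.000 / 237.676 = 1.0729 → 1.073.

1.073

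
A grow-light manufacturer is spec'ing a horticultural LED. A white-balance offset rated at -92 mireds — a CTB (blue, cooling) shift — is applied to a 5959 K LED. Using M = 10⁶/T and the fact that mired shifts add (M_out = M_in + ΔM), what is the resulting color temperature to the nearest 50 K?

M_in = 10⁶/5959 = 167.81 mireds.
M_out = 167.81 + (-92) = 75.81 mireds.
T_out = 10⁶/75.81 = 13190.3 K → 13200 K.

13200 K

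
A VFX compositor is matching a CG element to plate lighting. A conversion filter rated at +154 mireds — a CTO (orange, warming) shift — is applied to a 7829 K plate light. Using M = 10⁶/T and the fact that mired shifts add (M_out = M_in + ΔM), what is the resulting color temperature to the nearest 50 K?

M_in = 10⁶/7829 = 127.73 mireds.
M_out = 127.73 + (+154) = 281.73 mireds.
T_out = 10⁶/281.73 = 3549.5 K → 3550 K.

3550 K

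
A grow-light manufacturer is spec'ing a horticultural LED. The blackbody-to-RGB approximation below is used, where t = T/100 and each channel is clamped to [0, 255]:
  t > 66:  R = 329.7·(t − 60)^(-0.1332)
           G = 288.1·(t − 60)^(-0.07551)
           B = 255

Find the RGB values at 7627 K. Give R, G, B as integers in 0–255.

R=227, G=233, B=255

t = 7627/100 = 76.27; the t > 66 branch applies.
R = 329.7·(76.27 − 60)^(-0.1332) = 329.7·16.27^(-0.1332) = 329.7·0.68967 = 227.385.
G = 288.1·(76.27 − 60)^(-0.07551) = 288.1·16.27^(-0.07551) = 288.1·0.81008 = 233.384.
B = 255 by definition for t > 66.
Rounded: (227, 233, 255).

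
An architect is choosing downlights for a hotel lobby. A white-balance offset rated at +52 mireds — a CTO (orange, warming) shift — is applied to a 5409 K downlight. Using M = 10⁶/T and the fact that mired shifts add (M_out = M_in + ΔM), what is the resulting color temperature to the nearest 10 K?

4220 K

M_in = 10⁶/5409 = 184.88 mireds.
M_out = 184.88 + (+52) = 236.88 mireds.
T_out = 10⁶/236.88 = 4221.6 K → 4220 K.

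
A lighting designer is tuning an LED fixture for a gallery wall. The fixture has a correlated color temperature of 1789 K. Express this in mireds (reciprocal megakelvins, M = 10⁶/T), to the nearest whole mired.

559 mireds

M = 10⁶ / 1789 = 558.971 → 559 mireds.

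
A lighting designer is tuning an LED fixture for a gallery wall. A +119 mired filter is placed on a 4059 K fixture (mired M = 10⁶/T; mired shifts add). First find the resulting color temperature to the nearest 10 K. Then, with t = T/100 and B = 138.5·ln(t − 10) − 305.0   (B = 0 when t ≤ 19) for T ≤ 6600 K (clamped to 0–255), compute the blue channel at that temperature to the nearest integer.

M_in = 10⁶/4059 = 246.37; M_out = 246.37 + (+119) = 365.37.
T_out = 10⁶/365.37 = 2737.0 K → 2740 K; t = 27.4.
B = 138.5·ln(27.4 − 10) − 305.0 = 138.5·ln 17.4 − 305.0 = 138.5·2.8565 − 305.0 = 90.621.
Rounded: 91.

91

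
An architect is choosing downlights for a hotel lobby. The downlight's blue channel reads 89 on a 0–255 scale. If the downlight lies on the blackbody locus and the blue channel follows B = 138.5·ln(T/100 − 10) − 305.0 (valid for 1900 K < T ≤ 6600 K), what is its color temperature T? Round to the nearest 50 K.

2700 K

ln(t − 10) = (89 + 305.0) / 138.5 = 2.8448.
t − 10 = e^2.8448 = 17.198, so t = 27.198.
T = 100·t = 2720 K → 2700 K to the nearest 50 K.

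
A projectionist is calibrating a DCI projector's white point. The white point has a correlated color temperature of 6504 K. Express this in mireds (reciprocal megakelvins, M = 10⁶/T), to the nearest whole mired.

154 mireds

M = 10⁶ / 6504 = 153.752 → 154 mireds.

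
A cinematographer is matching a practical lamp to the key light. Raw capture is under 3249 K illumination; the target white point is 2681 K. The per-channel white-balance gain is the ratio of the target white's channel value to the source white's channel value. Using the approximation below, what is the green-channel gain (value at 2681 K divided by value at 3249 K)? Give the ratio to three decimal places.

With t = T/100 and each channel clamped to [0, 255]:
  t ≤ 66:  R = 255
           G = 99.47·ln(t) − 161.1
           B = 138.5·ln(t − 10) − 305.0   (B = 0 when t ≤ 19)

0.897

At 3249 K (t = 32.49):
  G = 99.47·ln 32.49 − 161.1 = 99.47·3.4809 − 161.1 = 185.148.
At 2681 K (t = 26.81):
  G = 99.47·ln 26.81 − 161.1 = 99.47·3.2888 − 161.1 = 166.034.
Gain = 166.034 / 185.148 = 0.8968 → 0.897.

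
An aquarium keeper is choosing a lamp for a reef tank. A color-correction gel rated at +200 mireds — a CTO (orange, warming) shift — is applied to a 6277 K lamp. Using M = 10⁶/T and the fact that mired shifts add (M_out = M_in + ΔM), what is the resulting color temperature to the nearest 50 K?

M_in = 10⁶/6277 = 159.31 mireds.
M_out = 159.31 + (+200) = 359.31 mireds.
T_out = 10⁶/359.31 = 2783.1 K → 2800 K.

2800 K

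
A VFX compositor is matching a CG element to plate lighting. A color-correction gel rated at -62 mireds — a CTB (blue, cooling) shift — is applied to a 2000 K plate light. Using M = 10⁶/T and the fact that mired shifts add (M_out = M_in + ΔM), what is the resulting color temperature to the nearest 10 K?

M_in = 10⁶/2000 = 500.00 mireds.
M_out = 500.00 + (-62) = 438.00 mireds.
T_out = 10⁶/438.00 = 2283.1 K → 2280 K.

2280 K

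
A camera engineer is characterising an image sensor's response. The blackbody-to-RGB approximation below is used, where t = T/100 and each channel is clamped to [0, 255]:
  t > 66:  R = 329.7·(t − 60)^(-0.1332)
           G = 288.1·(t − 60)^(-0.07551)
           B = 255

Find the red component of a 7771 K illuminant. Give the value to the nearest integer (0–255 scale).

t = 7771/100 = 77.71; the t > 66 branch applies.
R = 329.7·(77.71 − 60)^(-0.1332) = 329.7·17.71^(-0.1332) = 329.7·0.68193 = 224.831.
Rounded: 225.

225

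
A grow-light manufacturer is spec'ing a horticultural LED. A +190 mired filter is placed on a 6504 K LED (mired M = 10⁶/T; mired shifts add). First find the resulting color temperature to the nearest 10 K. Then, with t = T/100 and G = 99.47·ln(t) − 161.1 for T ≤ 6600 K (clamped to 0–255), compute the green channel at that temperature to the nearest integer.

M_in = 10⁶/6504 = 153.75; M_out = 153.75 + (+190) = 343.75.
T_out = 10⁶/343.75 = 2909.1 K → 2910 K; t = 29.1.
G = 99.47·ln 29.1 − 161.1 = 99.47·3.3707 − 161.1 = 174.187.
Rounded: 174.

174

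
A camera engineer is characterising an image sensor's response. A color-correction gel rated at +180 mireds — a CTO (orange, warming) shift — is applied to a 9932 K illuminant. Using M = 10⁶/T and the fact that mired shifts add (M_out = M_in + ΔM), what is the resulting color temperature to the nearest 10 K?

M_in = 10⁶/9932 = 100.68 mireds.
M_out = 100.68 + (+180) = 280.68 mireds.
T_out = 10⁶/280.68 = 3562.7 K → 3560 K.

3560 K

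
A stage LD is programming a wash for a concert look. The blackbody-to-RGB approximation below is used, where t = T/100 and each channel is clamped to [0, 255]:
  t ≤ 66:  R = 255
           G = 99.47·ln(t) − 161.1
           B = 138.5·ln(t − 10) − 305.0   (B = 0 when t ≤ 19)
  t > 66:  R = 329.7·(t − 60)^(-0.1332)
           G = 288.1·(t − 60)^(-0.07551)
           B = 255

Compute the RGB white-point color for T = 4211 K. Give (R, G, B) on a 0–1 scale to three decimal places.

(1.000, 0.827, 0.688)

t = 4211/100 = 42.11; the t ≤ 66 branch applies.
R = 255 by definition for t ≤ 66.
G = 99.47·ln 42.11 − 161.1 = 99.47·3.7403 − 161.1 = 210.946.
B = 138.5·ln(42.11 − 10) − 305.0 = 138.5·ln 32.11 − 305.0 = 138.5·3.4692 − 305.0 = 175.480.
Dividing each by 255: (1.0000, 0.8272, 0.6882) → (1.000, 0.827, 0.688).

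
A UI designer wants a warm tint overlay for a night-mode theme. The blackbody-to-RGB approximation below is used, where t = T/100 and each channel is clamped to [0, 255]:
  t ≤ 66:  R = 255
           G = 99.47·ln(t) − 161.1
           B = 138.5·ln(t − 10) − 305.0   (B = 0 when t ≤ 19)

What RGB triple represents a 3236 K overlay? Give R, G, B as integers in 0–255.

t = 3236/100 = 32.36; the t ≤ 66 branch applies.
R = 255 by definition for t ≤ 66.
G = 99.47·ln 32.36 − 161.1 = 99.47·3.4769 − 161.1 = 184.750.
B = 138.5·ln(32.36 − 10) − 305.0 = 138.5·ln 22.36 − 305.0 = 138.5·3.1073 − 305.0 = 125.357.
Rounded: (255, 185, 125).

R=255, G=185, B=125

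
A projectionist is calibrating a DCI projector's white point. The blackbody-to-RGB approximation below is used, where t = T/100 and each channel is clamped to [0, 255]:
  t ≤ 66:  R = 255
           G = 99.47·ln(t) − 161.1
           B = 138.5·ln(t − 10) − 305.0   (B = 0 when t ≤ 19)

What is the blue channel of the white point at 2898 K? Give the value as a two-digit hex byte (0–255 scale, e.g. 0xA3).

t = 2898/100 = 28.98; the t ≤ 66 branch applies.
B = 138.5·ln(28.98 − 10) − 305.0 = 138.5·ln 18.98 − 305.0 = 138.5·2.9434 − 305.0 = 102.659.
Rounded: 103; in hex, 0x67.

0x67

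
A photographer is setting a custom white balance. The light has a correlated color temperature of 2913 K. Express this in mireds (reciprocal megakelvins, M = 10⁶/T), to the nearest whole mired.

M = 10⁶ / 2913 = 343.289 → 343 mireds.

343 mireds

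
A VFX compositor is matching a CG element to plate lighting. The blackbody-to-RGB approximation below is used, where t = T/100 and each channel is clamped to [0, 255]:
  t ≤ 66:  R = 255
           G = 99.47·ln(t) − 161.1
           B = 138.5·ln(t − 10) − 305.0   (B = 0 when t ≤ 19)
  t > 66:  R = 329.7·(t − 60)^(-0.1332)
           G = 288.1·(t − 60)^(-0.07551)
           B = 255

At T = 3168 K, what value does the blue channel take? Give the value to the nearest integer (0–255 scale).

121

t = 3168/100 = 31.68; the t ≤ 66 branch applies.
B = 138.5·ln(31.68 − 10) − 305.0 = 138.5·ln 21.68 − 305.0 = 138.5·3.0764 − 305.0 = 121.080.
Rounded: 121.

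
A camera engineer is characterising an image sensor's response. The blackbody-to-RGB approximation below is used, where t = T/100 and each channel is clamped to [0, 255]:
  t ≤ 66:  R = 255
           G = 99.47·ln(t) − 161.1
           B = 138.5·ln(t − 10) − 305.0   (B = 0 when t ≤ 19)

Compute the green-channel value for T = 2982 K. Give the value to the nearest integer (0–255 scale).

t = 2982/100 = 29.82; the t ≤ 66 branch applies.
G = 99.47·ln 29.82 − 161.1 = 99.47·3.3952 − 161.1 = 176.618.
Rounded: 177.

177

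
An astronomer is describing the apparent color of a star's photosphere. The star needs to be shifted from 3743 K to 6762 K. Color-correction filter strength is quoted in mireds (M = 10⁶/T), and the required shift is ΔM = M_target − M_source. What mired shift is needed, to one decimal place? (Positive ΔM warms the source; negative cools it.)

-119.3 mireds

M_source = 10⁶/3743 = 267.165; M_target = 10⁶/6762 = 147.885.
ΔM = 147.885 − 267.165 = -119.280 → -119.3 mireds, a cooling shift.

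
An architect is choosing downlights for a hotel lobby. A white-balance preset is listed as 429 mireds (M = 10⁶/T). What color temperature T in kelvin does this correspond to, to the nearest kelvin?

T = 10⁶ / 429 = 2331.00 K → 2331 K.

2331 K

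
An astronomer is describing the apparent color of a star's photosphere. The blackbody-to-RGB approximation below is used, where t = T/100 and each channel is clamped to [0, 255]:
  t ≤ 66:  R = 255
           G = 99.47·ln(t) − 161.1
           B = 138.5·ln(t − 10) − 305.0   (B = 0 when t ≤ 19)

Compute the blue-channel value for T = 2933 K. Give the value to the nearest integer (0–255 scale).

t = 2933/100 = 29.33; the t ≤ 66 branch applies.
B = 138.5·ln(29.33 − 10) − 305.0 = 138.5·ln 19.33 − 305.0 = 138.5·2.9617 − 305.0 = 105.190.
Rounded: 105.

105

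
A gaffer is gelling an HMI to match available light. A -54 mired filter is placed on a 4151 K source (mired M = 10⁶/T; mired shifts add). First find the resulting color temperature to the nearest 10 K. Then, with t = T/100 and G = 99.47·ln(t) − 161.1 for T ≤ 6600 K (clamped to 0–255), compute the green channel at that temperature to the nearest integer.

235

M_in = 10⁶/4151 = 240.91; M_out = 240.91 + (-54) = 186.91.
T_out = 10⁶/186.91 = 5350.3 K → 5350 K; t = 53.5.
G = 99.47·ln 53.5 − 161.1 = 99.47·3.9797 − 161.1 = 234.759.
Rounded: 235.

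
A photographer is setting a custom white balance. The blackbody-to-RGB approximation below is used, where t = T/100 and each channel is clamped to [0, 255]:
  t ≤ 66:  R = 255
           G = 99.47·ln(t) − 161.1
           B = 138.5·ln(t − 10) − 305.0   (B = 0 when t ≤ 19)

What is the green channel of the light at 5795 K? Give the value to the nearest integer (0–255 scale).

243

t = 5795/100 = 57.95; the t ≤ 66 branch applies.
G = 99.47·ln 57.95 − 161.1 = 99.47·4.0596 − 161.1 = 242.706.
Rounded: 243.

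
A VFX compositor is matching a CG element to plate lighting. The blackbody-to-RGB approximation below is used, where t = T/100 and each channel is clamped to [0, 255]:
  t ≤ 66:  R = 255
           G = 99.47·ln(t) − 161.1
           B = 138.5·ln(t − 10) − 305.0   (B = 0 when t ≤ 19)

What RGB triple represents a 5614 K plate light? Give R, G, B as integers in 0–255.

R=255, G=240, B=226

t = 5614/100 = 56.14; the t ≤ 66 branch applies.
R = 255 by definition for t ≤ 66.
G = 99.47·ln 56.14 − 161.1 = 99.47·4.0278 − 161.1 = 239.550.
B = 138.5·ln(56.14 − 10) − 305.0 = 138.5·ln 46.14 − 305.0 = 138.5·3.8317 − 305.0 = 225.688.
Rounded: (255, 240, 226).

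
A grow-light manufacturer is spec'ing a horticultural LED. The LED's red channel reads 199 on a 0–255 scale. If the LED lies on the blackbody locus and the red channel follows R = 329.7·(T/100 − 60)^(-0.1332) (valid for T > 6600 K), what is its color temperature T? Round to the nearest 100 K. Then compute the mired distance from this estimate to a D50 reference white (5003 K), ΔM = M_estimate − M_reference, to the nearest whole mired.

(t − 60)^(-0.1332) = 199/329.7 = 0.60358.
t − 60 = 0.60358^(1/-0.1332) = 0.60358^(-7.508) = 44.273, so t = 104.273.
T = 100·t = 10427 K → 10400 K to the nearest 100 K.
M_estimate = 10⁶/10400 = 96.15; M_reference = 10⁶/5003 = 199.88.
ΔM = 96.15 − 199.88 = -103.73 → -104 mireds.

-104 mireds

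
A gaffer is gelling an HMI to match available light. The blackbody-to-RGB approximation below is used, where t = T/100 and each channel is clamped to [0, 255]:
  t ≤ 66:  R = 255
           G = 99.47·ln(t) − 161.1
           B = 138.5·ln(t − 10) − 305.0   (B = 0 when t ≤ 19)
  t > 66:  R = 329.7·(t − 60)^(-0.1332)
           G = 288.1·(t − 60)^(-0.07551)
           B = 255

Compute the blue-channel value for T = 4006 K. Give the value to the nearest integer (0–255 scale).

166

t = 4006/100 = 40.06; the t ≤ 66 branch applies.
B = 138.5·ln(40.06 − 10) − 305.0 = 138.5·ln 30.06 − 305.0 = 138.5·3.4032 − 305.0 = 166.343.
Rounded: 166.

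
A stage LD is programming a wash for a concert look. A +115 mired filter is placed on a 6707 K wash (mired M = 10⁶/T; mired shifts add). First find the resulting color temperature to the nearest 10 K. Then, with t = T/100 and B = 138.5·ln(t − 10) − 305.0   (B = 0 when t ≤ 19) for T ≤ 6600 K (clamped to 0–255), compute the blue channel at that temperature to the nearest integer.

M_in = 10⁶/6707 = 149.10; M_out = 149.10 + (+115) = 264.10.
T_out = 10⁶/264.10 = 3786.5 K → 3790 K; t = 37.9.
B = 138.5·ln(37.9 − 10) − 305.0 = 138.5·ln 27.9 − 305.0 = 138.5·3.3286 − 305.0 = 156.015.
Rounded: 156.

156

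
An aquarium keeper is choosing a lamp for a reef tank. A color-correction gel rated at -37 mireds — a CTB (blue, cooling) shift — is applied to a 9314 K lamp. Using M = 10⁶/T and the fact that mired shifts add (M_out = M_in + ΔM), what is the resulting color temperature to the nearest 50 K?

14200 K

M_in = 10⁶/9314 = 107.37 mireds.
M_out = 107.37 + (-37) = 70.37 mireds.
T_out = 10⁶/70.37 = 14211.6 K → 14200 K.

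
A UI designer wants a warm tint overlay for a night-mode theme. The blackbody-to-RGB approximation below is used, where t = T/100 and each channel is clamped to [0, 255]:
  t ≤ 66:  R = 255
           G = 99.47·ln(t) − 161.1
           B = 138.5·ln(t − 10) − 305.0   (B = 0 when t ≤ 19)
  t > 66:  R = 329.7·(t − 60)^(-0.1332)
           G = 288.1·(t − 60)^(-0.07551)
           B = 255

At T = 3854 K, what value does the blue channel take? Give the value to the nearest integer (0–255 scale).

159

t = 3854/100 = 38.54; the t ≤ 66 branch applies.
B = 138.5·ln(38.54 − 10) − 305.0 = 138.5·ln 28.54 − 305.0 = 138.5·3.3513 − 305.0 = 159.156.
Rounded: 159.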